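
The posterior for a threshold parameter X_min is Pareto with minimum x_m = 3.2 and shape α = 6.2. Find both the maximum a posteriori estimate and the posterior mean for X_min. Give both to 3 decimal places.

The Pareto density is strictly decreasing on [x_m, ∞), so the mode is x_m = 3.200.
Mean = α·x_m/(α−1) = 6.2·3.2/5.2 = 3.815.

X_min_MAP = 3.200, E[X_min|data] = 3.815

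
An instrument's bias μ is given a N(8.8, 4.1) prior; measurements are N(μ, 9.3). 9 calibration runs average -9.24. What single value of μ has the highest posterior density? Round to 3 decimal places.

Posterior for μ is Normal. Precision-weighted mean: (1/4.1·8.8 + 9/9.3·-9.24) / (1/4.1 + 9/9.3) = -5.609.
A Normal posterior is symmetric, so mode = mean.
This is the posterior mode — the MAP estimate.

-5.609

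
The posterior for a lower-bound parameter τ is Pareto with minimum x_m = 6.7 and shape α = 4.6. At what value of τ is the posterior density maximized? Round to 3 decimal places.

The Pareto density is strictly decreasing on [x_m, ∞), so the mode is x_m = 6.700.
Mean = α·x_m/(α−1) = 4.6·6.7/3.6 = 8.561.
This is the posterior mode — the MAP estimate.

6.700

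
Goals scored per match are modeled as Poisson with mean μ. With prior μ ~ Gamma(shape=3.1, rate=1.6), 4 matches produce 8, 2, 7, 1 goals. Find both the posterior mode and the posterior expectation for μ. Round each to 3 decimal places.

Σ counts = 18. Posterior: Gamma(shape = 3.1+18 = 21.1, rate = 1.6+4 = 5.6).
Mode = (α−1)/β = 20.1/5.6 = 3.589.
Mean = α/β = 21.1/5.6 = 3.768.
The posterior is right-skewed, so the mean exceeds the mode.

posterior mode = 3.589, posterior expectation = 3.768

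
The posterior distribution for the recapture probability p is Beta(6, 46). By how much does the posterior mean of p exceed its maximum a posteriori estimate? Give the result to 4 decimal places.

0.0154

Mode = (6−1)/(6+46−2) = 5/50 = 0.1000.
Mean = 6/(6+46) = 6/52 = 0.1154.
Difference = 0.1154 − 0.1000 = 0.0154.
The posterior is right-skewed, so the mean exceeds the mode.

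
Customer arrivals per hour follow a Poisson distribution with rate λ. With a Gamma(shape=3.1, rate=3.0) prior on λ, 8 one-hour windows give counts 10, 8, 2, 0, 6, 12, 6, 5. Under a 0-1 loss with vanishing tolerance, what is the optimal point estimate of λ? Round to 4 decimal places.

4.6455

Σ counts = 49. Posterior: Gamma(shape = 3.1+49 = 52.1, rate = 3.0+8 = 11.0).
Mode = (α−1)/β = 51.1/11.0 = 4.6455.
Mean = α/β = 52.1/11.0 = 4.7364.
This is the posterior mode — the MAP estimate.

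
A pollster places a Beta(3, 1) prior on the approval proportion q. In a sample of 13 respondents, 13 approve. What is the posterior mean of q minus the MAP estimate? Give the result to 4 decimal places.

Posterior: Beta(3+13, 1+0) = Beta(16, 1).
Since β = 1 ≤ 1 and α > 1, the Beta density is monotone increasing on [0,1]; the mode is at 1.
Mean = 16/(16+1) = 0.9412.
Difference = 0.9412 − 1.0000 = -0.0588.

-0.0588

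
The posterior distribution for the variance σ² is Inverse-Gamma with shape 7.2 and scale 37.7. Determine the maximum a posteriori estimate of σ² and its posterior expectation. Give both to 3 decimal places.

σ²_MAP = 4.598, E[σ²|data] = 6.081

Mode = β/(α+1) = 37.7/8.2 = 4.598.
Mean = β/(α−1) = 37.7/6.2 = 6.081.
Mean > mode: the posterior has a right tail.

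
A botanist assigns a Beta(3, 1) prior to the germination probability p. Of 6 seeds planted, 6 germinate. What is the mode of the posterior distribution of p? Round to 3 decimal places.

1.000

Posterior: Beta(3+6, 1+0) = Beta(9, 1).
Since β = 1 ≤ 1 and α > 1, the Beta density is monotone increasing on [0,1]; the mode is at 1.
Mean = 9/(9+1) = 0.900.
This is the posterior mode — the MAP estimate.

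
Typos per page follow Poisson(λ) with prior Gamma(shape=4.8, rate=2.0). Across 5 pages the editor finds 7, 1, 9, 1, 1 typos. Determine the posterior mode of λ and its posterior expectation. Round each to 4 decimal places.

Σ counts = 19. Posterior: Gamma(shape = 4.8+19 = 23.8, rate = 2.0+5 = 7.0).
Mode = (α−1)/β = 22.8/7.0 = 3.2571.
Mean = α/β = 23.8/7.0 = 3.4000.
The posterior is right-skewed, so the mean exceeds the mode.

posterior mode = 3.2571, posterior expectation = 3.4000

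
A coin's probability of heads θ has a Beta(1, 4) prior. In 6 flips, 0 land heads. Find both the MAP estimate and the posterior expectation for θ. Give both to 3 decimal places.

Posterior: Beta(1+0, 4+6) = Beta(1, 10).
Since α = 1 ≤ 1 and β > 1, the Beta density is monotone decreasing on [0,1]; the mode is at 0.
Mean = 1/(1+10) = 0.091.
Right-skewed posterior ⇒ mode < mean.

MAP = 0.000; posterior mean = 0.091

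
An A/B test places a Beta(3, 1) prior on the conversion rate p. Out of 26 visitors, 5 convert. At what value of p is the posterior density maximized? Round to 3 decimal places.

0.250

Posterior: Beta(3+5, 1+21) = Beta(8, 22).
Mode = (8−1)/(8+22−2) = 7/28 = 0.250.
Mean = 8/(8+22) = 8/30 = 0.267.
This is the posterior mode — the MAP estimate.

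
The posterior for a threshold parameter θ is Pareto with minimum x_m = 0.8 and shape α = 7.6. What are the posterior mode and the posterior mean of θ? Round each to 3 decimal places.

The Pareto density is strictly decreasing on [x_m, ∞), so the mode is x_m = 0.800.
Mean = α·x_m/(α−1) = 7.6·0.8/6.6 = 0.921.
The mean is pulled above the mode by the posterior's right skew.

MAP = 0.800; posterior mean = 0.921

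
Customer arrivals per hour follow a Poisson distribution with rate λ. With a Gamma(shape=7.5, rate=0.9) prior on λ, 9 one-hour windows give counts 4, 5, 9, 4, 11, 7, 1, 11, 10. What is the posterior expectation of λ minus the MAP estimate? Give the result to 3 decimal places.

Σ counts = 62. Posterior: Gamma(shape = 7.5+62 = 69.5, rate = 0.9+9 = 9.9).
Mode = (α−1)/β = 68.5/9.9 = 6.919.
Mean = α/β = 69.5/9.9 = 7.020.
Difference = 7.020 − 6.919 = 0.101.

0.101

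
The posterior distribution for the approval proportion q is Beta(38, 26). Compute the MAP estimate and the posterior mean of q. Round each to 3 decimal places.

MAP: 0.597. Posterior mean: 0.594.

Mode = (38−1)/(38+26−2) = 37/62 = 0.597.
Mean = 38/(38+26) = 38/64 = 0.594.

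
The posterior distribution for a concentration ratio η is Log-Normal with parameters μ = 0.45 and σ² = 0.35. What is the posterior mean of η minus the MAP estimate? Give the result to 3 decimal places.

Mode = exp(μ − σ²) = exp(0.10) = 1.105.
Mean = exp(μ + σ²/2) = exp(0.625) = 1.868.
Difference = 1.868 − 1.105 = 0.763.

0.763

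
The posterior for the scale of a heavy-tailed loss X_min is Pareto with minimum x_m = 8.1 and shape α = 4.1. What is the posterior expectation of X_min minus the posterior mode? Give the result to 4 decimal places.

The Pareto density is strictly decreasing on [x_m, ∞), so the mode is x_m = 8.1000.
Mean = α·x_m/(α−1) = 4.1·8.1/3.1 = 10.7129.
Difference = 10.7129 − 8.1000 = 2.6129.

2.6129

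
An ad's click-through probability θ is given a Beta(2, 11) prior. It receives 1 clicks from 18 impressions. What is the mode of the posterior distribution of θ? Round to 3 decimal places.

0.069

Posterior: Beta(2+1, 11+17) = Beta(3, 28).
Mode = (3−1)/(3+28−2) = 2/29 = 0.069.
Mean = 3/(3+28) = 3/31 = 0.097.
This is the posterior mode — the MAP estimate.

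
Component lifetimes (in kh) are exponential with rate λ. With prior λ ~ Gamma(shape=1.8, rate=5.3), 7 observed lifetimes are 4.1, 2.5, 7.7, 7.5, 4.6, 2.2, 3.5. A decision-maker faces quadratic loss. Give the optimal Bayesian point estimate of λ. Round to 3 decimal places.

Σ times = 32.1. Posterior: Gamma(shape = 1.8+7 = 8.8, rate = 5.3+32.1 = 37.4).
Mode = (α−1)/β = 7.8/37.4 = 0.209.
Mean = α/β = 8.8/37.4 = 0.235.
Quadratic loss ⇒ the optimal estimator is the posterior mean.

0.235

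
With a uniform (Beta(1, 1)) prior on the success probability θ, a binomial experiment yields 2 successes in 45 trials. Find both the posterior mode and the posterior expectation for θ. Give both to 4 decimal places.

Posterior: Beta(1+2, 1+43) = Beta(3, 44).
Mode = (3−1)/(3+44−2) = 2/45 = 0.0444.
With a flat prior the MAP equals the MLE, 2/45.
Mean = 3/(3+44) = 3/47 = 0.0638.

MAP = 0.0444; posterior mean = 0.0638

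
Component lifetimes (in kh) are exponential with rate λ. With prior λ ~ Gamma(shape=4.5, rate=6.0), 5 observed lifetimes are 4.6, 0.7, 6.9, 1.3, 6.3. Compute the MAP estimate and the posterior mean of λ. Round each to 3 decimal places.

Σ times = 19.8. Posterior: Gamma(shape = 4.5+5 = 9.5, rate = 6.0+19.8 = 25.8).
Mode = (α−1)/β = 8.5/25.8 = 0.329.
Mean = α/β = 9.5/25.8 = 0.368.
The posterior is right-skewed, so the mean exceeds the mode.

MAP = 0.329, posterior mean = 0.368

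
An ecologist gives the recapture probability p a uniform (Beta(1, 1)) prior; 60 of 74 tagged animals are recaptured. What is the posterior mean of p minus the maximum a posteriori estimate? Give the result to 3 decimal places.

-0.008

Posterior: Beta(1+60, 1+14) = Beta(61, 15).
Mode = (61−1)/(61+15−2) = 60/74 = 0.811.
With a flat prior the MAP equals the MLE, 60/74.
Mean = 61/(61+15) = 61/76 = 0.803.
Difference = 0.803 − 0.811 = -0.008.
The posterior is left-skewed, so the mode exceeds the mean.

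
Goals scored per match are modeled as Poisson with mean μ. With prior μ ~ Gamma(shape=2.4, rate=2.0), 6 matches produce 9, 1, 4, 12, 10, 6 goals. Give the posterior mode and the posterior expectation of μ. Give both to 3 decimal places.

Σ counts = 42. Posterior: Gamma(shape = 2.4+42 = 44.4, rate = 2.0+6 = 8.0).
Mode = (α−1)/β = 43.4/8.0 = 5.425.
Mean = α/β = 44.4/8.0 = 5.550.
Right-skewed posterior ⇒ mode < mean.

posterior mode = 5.425, posterior expectation = 5.550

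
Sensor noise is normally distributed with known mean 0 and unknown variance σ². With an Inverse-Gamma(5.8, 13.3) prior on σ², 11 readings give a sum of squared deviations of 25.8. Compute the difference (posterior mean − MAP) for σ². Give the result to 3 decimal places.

Posterior: Inverse-Gamma(shape = 5.8+11/2 = 11.3, scale = 13.3+25.8/2 = 26.2).
Mode = β/(α+1) = 26.2/12.3 = 2.130.
Mean = β/(α−1) = 26.2/10.3 = 2.544.
Difference = 2.544 − 2.130 = 0.414.
Mean > mode: the posterior has a right tail.

0.414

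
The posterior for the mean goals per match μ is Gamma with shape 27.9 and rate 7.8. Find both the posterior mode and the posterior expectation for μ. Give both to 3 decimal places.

Mode = (α−1)/β = 26.9/7.8 = 3.449.
Mean = α/β = 27.9/7.8 = 3.577.
Right-skewed posterior ⇒ mode < mean.

μ_MAP = 3.449, E[μ|data] = 3.577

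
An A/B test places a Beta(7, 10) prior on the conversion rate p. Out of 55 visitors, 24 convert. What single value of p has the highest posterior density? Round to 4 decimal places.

0.4286

Posterior: Beta(7+24, 10+31) = Beta(31, 41).
Mode = (31−1)/(31+41−2) = 30/70 = 0.4286.
Mean = 31/(31+41) = 31/72 = 0.4306.
This is the posterior mode — the MAP estimate.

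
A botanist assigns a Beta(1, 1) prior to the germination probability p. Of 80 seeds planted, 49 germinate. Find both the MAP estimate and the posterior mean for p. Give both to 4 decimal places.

Posterior: Beta(1+49, 1+31) = Beta(50, 32).
Mode = (50−1)/(50+32−2) = 49/80 = 0.6125.
With a flat prior the MAP equals the MLE, 49/80.
Mean = 50/(50+32) = 50/82 = 0.6098.

MAP = 0.6125, posterior mean = 0.6098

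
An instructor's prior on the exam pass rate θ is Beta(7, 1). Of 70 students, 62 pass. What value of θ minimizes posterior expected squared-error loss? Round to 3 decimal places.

Posterior: Beta(7+62, 1+8) = Beta(69, 9).
Mode = (69−1)/(69+9−2) = 68/76 = 0.895.
Mean = 69/(69+9) = 69/78 = 0.885.
Squared-error loss ⇒ the optimal estimator is the posterior mean.

0.885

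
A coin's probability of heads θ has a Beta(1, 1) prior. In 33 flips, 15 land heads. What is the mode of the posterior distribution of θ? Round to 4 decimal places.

Posterior: Beta(1+15, 1+18) = Beta(16, 19).
Mode = (16−1)/(16+19−2) = 15/33 = 0.4545.
Mean = 16/(16+19) = 16/35 = 0.4571.
This is the posterior mode — the MAP estimate.

0.4545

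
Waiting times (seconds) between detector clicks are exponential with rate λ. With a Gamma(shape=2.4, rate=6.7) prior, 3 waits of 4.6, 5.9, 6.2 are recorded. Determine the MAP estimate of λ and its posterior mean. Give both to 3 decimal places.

λ_MAP = 0.188, E[λ|data] = 0.231

Σ times = 16.7. Posterior: Gamma(shape = 2.4+3 = 5.4, rate = 6.7+16.7 = 23.4).
Mode = (α−1)/β = 4.4/23.4 = 0.188.
Mean = α/β = 5.4/23.4 = 0.231.
Right-skewed posterior ⇒ mode < mean.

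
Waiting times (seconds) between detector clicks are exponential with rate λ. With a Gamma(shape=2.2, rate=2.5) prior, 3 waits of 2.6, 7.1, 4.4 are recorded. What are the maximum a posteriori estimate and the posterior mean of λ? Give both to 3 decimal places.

Σ times = 14.1. Posterior: Gamma(shape = 2.2+3 = 5.2, rate = 2.5+14.1 = 16.6).
Mode = (α−1)/β = 4.2/16.6 = 0.253.
Mean = α/β = 5.2/16.6 = 0.313.
Right-skewed posterior ⇒ mode < mean.

maximum a posteriori estimate = 0.253, posterior mean = 0.313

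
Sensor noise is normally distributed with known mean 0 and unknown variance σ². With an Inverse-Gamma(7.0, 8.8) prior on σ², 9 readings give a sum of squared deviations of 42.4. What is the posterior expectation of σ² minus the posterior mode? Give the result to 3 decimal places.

Posterior: Inverse-Gamma(shape = 7.0+9/2 = 11.5, scale = 8.8+42.4/2 = 30.0).
Mode = β/(α+1) = 30.0/12.5 = 2.400.
Mean = β/(α−1) = 30.0/10.5 = 2.857.
Difference = 2.857 − 2.400 = 0.457.
Right-skewed posterior ⇒ mode < mean.

0.457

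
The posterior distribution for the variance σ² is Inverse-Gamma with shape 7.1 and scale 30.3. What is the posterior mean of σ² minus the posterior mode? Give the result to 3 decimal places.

1.226

Mode = β/(α+1) = 30.3/8.1 = 3.741.
Mean = β/(α−1) = 30.3/6.1 = 4.967.
Difference = 4.967 − 3.741 = 1.226.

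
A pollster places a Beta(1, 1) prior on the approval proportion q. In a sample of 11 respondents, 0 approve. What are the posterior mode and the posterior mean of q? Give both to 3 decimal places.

posterior mode = 0.000, posterior mean = 0.077

Posterior: Beta(1+0, 1+11) = Beta(1, 12).
Since α = 1 ≤ 1 and β > 1, the Beta density is monotone decreasing on [0,1]; the mode is at 0.
Mean = 1/(1+12) = 0.077.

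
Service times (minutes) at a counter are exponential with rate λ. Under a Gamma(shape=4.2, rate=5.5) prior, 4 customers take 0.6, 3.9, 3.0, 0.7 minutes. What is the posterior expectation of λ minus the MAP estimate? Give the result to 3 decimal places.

Σ times = 8.2. Posterior: Gamma(shape = 4.2+4 = 8.2, rate = 5.5+8.2 = 13.7).
Mode = (α−1)/β = 7.2/13.7 = 0.526.
Mean = α/β = 8.2/13.7 = 0.599.
Difference = 0.599 − 0.526 = 0.073.
The posterior is right-skewed, so the mean exceeds the mode.

0.073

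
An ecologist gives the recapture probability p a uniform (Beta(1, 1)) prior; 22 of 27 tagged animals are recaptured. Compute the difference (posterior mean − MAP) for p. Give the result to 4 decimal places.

Posterior: Beta(1+22, 1+5) = Beta(23, 6).
Mode = (23−1)/(23+6−2) = 22/27 = 0.8148.
With a flat prior the MAP equals the MLE, 22/27.
Mean = 23/(23+6) = 23/29 = 0.7931.
Difference = 0.7931 − 0.8148 = -0.0217.
The posterior is left-skewed, so the mode exceeds the mean.

-0.0217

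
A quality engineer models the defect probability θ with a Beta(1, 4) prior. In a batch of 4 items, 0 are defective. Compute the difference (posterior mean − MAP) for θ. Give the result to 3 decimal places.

0.111

Posterior: Beta(1+0, 4+4) = Beta(1, 8).
Since α = 1 ≤ 1 and β > 1, the Beta density is monotone decreasing on [0,1]; the mode is at 0.
Mean = 1/(1+8) = 0.111.
Difference = 0.111 − 0.000 = 0.111.
Right-skewed posterior ⇒ mode < mean.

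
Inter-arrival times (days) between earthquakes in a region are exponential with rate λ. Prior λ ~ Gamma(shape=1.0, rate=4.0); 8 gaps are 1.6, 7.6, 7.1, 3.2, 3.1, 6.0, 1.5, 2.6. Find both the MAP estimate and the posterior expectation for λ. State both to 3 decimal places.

Σ times = 32.7. Posterior: Gamma(shape = 1.0+8 = 9.0, rate = 4.0+32.7 = 36.7).
Mode = (α−1)/β = 8.0/36.7 = 0.218.
Mean = α/β = 9.0/36.7 = 0.245.
Mean > mode: the posterior has a right tail.

MAP estimate = 0.218, posterior expectation = 0.245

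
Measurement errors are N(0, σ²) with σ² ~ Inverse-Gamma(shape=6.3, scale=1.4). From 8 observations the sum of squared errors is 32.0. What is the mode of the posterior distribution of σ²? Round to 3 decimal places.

1.540

Posterior: Inverse-Gamma(shape = 6.3+8/2 = 10.3, scale = 1.4+32.0/2 = 17.4).
Mode = β/(α+1) = 17.4/11.3 = 1.540.
Mean = β/(α−1) = 17.4/9.3 = 1.871.
This is the posterior mode — the MAP estimate.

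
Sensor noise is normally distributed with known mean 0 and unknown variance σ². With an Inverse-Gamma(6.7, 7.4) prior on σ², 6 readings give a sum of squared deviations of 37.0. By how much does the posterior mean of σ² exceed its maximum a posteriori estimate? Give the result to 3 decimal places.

Posterior: Inverse-Gamma(shape = 6.7+6/2 = 9.7, scale = 7.4+37.0/2 = 25.9).
Mode = β/(α+1) = 25.9/10.7 = 2.421.
Mean = β/(α−1) = 25.9/8.7 = 2.977.
Difference = 2.977 − 2.421 = 0.556.
Mean > mode: the posterior has a right tail.

0.556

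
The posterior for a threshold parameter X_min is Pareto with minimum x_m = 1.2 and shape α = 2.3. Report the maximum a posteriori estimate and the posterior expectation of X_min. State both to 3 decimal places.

The Pareto density is strictly decreasing on [x_m, ∞), so the mode is x_m = 1.200.
Mean = α·x_m/(α−1) = 2.3·1.2/1.3 = 2.123.

MAP: 1.200. Posterior mean: 2.123.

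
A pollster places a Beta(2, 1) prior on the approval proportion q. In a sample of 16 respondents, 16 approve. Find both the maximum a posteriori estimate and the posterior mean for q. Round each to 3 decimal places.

Posterior: Beta(2+16, 1+0) = Beta(18, 1).
Since β = 1 ≤ 1 and α > 1, the Beta density is monotone increasing on [0,1]; the mode is at 1.
Mean = 18/(18+1) = 0.947.

MAP = 1.000, posterior mean = 0.947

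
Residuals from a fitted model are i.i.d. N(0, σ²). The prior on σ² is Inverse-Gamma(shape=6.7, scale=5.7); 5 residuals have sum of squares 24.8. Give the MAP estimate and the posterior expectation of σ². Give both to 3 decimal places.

σ²_MAP = 1.775, E[σ²|data] = 2.207

Posterior: Inverse-Gamma(shape = 6.7+5/2 = 9.2, scale = 5.7+24.8/2 = 18.1).
Mode = β/(α+1) = 18.1/10.2 = 1.775.
Mean = β/(α−1) = 18.1/8.2 = 2.207.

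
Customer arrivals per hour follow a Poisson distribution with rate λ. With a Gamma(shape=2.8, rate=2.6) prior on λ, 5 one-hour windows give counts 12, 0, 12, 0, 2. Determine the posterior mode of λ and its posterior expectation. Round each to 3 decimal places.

Σ counts = 26. Posterior: Gamma(shape = 2.8+26 = 28.8, rate = 2.6+5 = 7.6).
Mode = (α−1)/β = 27.8/7.6 = 3.658.
Mean = α/β = 28.8/7.6 = 3.789.
The mean is pulled above the mode by the posterior's right skew.

MAP = 3.658; posterior mean = 3.789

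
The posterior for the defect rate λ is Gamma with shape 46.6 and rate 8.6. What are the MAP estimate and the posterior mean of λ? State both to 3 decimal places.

Mode = (α−1)/β = 45.6/8.6 = 5.302.
Mean = α/β = 46.6/8.6 = 5.419.
The mean is pulled above the mode by the posterior's right skew.

MAP estimate = 5.302, posterior mean = 5.419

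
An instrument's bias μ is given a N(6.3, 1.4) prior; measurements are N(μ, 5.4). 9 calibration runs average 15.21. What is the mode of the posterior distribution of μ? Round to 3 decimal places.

Posterior for μ is Normal. Precision-weighted mean: (1/1.4·6.3 + 9/5.4·15.21) / (1/1.4 + 9/5.4) = 12.537.
A Normal posterior is symmetric, so mode = mean.
This is the posterior mode — the MAP estimate.

12.537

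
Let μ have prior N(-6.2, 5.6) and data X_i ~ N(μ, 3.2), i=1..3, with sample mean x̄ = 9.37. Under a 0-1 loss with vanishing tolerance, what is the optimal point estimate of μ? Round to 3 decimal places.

Posterior for μ is Normal. Precision-weighted mean: (1/5.6·-6.2 + 3/3.2·9.37) / (1/5.6 + 3/3.2) = 6.879.
A Normal posterior is symmetric, so mode = mean.
This is the posterior mode — the MAP estimate.

6.879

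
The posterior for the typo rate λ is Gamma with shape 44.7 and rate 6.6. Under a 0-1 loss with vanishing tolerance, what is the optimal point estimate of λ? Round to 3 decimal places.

6.621

Mode = (α−1)/β = 43.7/6.6 = 6.621.
Mean = α/β = 44.7/6.6 = 6.773.
This is the posterior mode — the MAP estimate.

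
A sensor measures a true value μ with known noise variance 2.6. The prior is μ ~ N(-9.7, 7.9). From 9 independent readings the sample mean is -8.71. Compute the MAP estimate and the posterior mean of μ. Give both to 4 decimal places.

μ_MAP = -8.7449, E[μ|data] = -8.7449

Posterior for μ is Normal. Precision-weighted mean: (1/7.9·-9.7 + 9/2.6·-8.71) / (1/7.9 + 9/2.6) = -8.7449.
A Normal posterior is symmetric, so mode = mean.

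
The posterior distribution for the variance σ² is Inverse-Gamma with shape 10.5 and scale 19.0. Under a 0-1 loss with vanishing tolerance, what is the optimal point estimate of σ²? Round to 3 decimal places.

Mode = β/(α+1) = 19.0/11.5 = 1.652.
Mean = β/(α−1) = 19.0/9.5 = 2.000.
This is the posterior mode — the MAP estimate.

1.652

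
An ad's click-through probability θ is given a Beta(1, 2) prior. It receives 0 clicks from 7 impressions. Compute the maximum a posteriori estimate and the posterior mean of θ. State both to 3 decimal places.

θ_MAP = 0.000, E[θ|data] = 0.100

Posterior: Beta(1+0, 2+7) = Beta(1, 9).
Since α = 1 ≤ 1 and β > 1, the Beta density is monotone decreasing on [0,1]; the mode is at 0.
Mean = 1/(1+9) = 0.100.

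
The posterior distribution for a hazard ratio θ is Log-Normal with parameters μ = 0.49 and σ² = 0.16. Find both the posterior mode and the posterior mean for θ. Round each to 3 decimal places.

θ_MAP = 1.391, E[θ|data] = 1.768

Mode = exp(μ − σ²) = exp(0.33) = 1.391.
Mean = exp(μ + σ²/2) = exp(0.570) = 1.768.
Mean > mode: the posterior has a right tail.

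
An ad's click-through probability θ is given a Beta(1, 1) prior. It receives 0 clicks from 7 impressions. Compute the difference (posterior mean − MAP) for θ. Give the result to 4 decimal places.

Posterior: Beta(1+0, 1+7) = Beta(1, 8).
Since α = 1 ≤ 1 and β > 1, the Beta density is monotone decreasing on [0,1]; the mode is at 0.
Mean = 1/(1+8) = 0.1111.
Difference = 0.1111 − 0.0000 = 0.1111.

0.1111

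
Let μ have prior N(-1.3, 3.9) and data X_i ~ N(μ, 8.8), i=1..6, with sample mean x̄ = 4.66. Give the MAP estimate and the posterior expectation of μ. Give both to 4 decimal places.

Posterior for μ is Normal. Precision-weighted mean: (1/3.9·-1.3 + 6/8.8·4.66) / (1/3.9 + 6/8.8) = 3.0312.
A Normal posterior is symmetric, so mode = mean.

MAP = 3.0312; posterior mean = 3.0312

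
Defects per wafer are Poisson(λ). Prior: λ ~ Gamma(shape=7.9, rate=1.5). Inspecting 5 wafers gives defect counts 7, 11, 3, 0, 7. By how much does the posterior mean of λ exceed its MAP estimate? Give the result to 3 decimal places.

0.154

Σ counts = 28. Posterior: Gamma(shape = 7.9+28 = 35.9, rate = 1.5+5 = 6.5).
Mode = (α−1)/β = 34.9/6.5 = 5.369.
Mean = α/β = 35.9/6.5 = 5.523.
Difference = 5.523 − 5.369 = 0.154.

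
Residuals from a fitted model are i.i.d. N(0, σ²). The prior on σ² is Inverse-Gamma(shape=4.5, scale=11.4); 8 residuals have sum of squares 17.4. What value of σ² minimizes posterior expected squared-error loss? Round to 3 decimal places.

Posterior: Inverse-Gamma(shape = 4.5+8/2 = 8.5, scale = 11.4+17.4/2 = 20.1).
Mode = β/(α+1) = 20.1/9.5 = 2.116.
Mean = β/(α−1) = 20.1/7.5 = 2.680.
Squared-error loss ⇒ the optimal estimator is the posterior mean.

2.680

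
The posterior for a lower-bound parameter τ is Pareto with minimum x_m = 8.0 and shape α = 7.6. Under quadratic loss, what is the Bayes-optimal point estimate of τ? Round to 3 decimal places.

The Pareto density is strictly decreasing on [x_m, ∞), so the mode is x_m = 8.000.
Mean = α·x_m/(α−1) = 7.6·8.0/6.6 = 9.212.
Quadratic loss ⇒ the optimal estimator is the posterior mean.

9.212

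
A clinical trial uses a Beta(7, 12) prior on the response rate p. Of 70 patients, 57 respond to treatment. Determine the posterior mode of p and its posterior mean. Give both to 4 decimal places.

Posterior: Beta(7+57, 12+13) = Beta(64, 25).
Mode = (64−1)/(64+25−2) = 63/87 = 0.7241.
Mean = 64/(64+25) = 64/89 = 0.7191.
Mode > mean: the posterior has a left tail.

posterior mode = 0.7241, posterior mean = 0.7191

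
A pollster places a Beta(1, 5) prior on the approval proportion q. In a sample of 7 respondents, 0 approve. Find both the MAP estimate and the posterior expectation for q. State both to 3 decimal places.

MAP = 0.000, posterior mean = 0.077

Posterior: Beta(1+0, 5+7) = Beta(1, 12).
Since α = 1 ≤ 1 and β > 1, the Beta density is monotone decreasing on [0,1]; the mode is at 0.
Mean = 1/(1+12) = 0.077.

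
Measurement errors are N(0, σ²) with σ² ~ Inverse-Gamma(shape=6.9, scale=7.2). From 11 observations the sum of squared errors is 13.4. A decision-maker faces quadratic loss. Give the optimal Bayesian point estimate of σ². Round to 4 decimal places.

1.2193

Posterior: Inverse-Gamma(shape = 6.9+11/2 = 12.4, scale = 7.2+13.4/2 = 13.9).
Mode = β/(α+1) = 13.9/13.4 = 1.0373.
Mean = β/(α−1) = 13.9/11.4 = 1.2193.
Quadratic loss ⇒ the optimal estimator is the posterior mean.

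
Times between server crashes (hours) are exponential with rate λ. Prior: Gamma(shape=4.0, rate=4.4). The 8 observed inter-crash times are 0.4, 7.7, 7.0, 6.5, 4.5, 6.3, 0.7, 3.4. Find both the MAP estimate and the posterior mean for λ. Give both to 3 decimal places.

Σ times = 36.5. Posterior: Gamma(shape = 4.0+8 = 12.0, rate = 4.4+36.5 = 40.9).
Mode = (α−1)/β = 11.0/40.9 = 0.269.
Mean = α/β = 12.0/40.9 = 0.293.

λ_MAP = 0.269, E[λ|data] = 0.293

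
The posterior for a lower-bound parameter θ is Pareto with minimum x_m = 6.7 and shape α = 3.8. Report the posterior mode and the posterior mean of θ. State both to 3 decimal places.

The Pareto density is strictly decreasing on [x_m, ∞), so the mode is x_m = 6.700.
Mean = α·x_m/(α−1) = 3.8·6.7/2.8 = 9.093.

θ_MAP = 6.700, E[θ|data] = 9.093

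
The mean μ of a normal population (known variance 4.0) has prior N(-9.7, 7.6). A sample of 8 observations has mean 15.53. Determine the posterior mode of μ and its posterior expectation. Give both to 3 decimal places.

Posterior for μ is Normal. Precision-weighted mean: (1/7.6·-9.7 + 8/4.0·15.53) / (1/7.6 + 8/4.0) = 13.973.
A Normal posterior is symmetric, so mode = mean.

MAP = 13.973, posterior mean = 13.973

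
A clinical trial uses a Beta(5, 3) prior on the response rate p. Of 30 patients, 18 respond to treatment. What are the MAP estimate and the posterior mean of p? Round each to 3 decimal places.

MAP = 0.611; posterior mean = 0.605

Posterior: Beta(5+18, 3+12) = Beta(23, 15).
Mode = (23−1)/(23+15−2) = 22/36 = 0.611.
Mean = 23/(23+15) = 23/38 = 0.605.
The posterior is left-skewed, so the mode exceeds the mean.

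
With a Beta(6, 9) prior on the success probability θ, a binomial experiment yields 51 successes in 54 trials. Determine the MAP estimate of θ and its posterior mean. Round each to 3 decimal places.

Posterior: Beta(6+51, 9+3) = Beta(57, 12).
Mode = (57−1)/(57+12−2) = 56/67 = 0.836.
Mean = 57/(57+12) = 57/69 = 0.826.
Left-skewed posterior ⇒ mean < mode.

MAP estimate = 0.836, posterior mean = 0.826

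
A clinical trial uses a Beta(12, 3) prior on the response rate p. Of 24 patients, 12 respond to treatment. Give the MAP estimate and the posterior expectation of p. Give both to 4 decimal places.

Posterior: Beta(12+12, 3+12) = Beta(24, 15).
Mode = (24−1)/(24+15−2) = 23/37 = 0.6216.
Mean = 24/(24+15) = 24/39 = 0.6154.

MAP = 0.6216, posterior mean = 0.6154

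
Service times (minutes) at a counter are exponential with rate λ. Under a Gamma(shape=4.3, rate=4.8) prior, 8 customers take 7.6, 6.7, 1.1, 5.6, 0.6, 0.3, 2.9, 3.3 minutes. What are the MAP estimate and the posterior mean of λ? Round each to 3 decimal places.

MAP estimate = 0.343, posterior mean = 0.374

Σ times = 28.1. Posterior: Gamma(shape = 4.3+8 = 12.3, rate = 4.8+28.1 = 32.9).
Mode = (α−1)/β = 11.3/32.9 = 0.343.
Mean = α/β = 12.3/32.9 = 0.374.
The posterior is right-skewed, so the mean exceeds the mode.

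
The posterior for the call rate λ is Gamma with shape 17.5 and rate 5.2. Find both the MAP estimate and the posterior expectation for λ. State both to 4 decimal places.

Mode = (α−1)/β = 16.5/5.2 = 3.1731.
Mean = α/β = 17.5/5.2 = 3.3654.
The mean is pulled above the mode by the posterior's right skew.

MAP estimate = 3.1731, posterior expectation = 3.3654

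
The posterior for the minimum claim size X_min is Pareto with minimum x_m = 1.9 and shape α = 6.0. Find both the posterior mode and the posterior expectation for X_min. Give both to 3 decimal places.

MAP = 1.900, posterior mean = 2.280

The Pareto density is strictly decreasing on [x_m, ∞), so the mode is x_m = 1.900.
Mean = α·x_m/(α−1) = 6.0·1.9/5.0 = 2.280.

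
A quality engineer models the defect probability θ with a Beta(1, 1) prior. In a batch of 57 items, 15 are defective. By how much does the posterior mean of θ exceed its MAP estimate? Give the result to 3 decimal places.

Posterior: Beta(1+15, 1+42) = Beta(16, 43).
Mode = (16−1)/(16+43−2) = 15/57 = 0.263.
With a flat prior the MAP equals the MLE, 15/57.
Mean = 16/(16+43) = 16/59 = 0.271.
Difference = 0.271 − 0.263 = 0.008.
Mean > mode: the posterior has a right tail.

0.008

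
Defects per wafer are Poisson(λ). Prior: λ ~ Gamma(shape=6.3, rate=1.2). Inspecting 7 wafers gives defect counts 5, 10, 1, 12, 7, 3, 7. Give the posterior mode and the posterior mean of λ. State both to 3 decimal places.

Σ counts = 45. Posterior: Gamma(shape = 6.3+45 = 51.3, rate = 1.2+7 = 8.2).
Mode = (α−1)/β = 50.3/8.2 = 6.134.
Mean = α/β = 51.3/8.2 = 6.256.
The posterior is right-skewed, so the mean exceeds the mode.

λ_MAP = 6.134, E[λ|data] = 6.256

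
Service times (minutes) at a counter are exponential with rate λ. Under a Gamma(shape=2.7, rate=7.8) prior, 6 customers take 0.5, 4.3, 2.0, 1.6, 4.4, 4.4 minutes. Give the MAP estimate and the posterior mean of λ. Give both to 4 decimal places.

MAP estimate = 0.3080, posterior mean = 0.3480

Σ times = 17.2. Posterior: Gamma(shape = 2.7+6 = 8.7, rate = 7.8+17.2 = 25.0).
Mode = (α−1)/β = 7.7/25.0 = 0.3080.
Mean = α/β = 8.7/25.0 = 0.3480.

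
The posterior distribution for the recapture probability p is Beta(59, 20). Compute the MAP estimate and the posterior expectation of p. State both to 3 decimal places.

Mode = (59−1)/(59+20−2) = 58/77 = 0.753.
Mean = 59/(59+20) = 59/79 = 0.747.
The posterior is left-skewed, so the mode exceeds the mean.

MAP: 0.753. Posterior mean: 0.747.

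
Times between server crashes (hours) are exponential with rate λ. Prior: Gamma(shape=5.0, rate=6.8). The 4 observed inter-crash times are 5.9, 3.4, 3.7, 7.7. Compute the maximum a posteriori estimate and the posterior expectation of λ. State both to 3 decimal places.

maximum a posteriori estimate = 0.291, posterior expectation = 0.327

Σ times = 20.7. Posterior: Gamma(shape = 5.0+4 = 9.0, rate = 6.8+20.7 = 27.5).
Mode = (α−1)/β = 8.0/27.5 = 0.291.
Mean = α/β = 9.0/27.5 = 0.327.
The posterior is right-skewed, so the mean exceeds the mode.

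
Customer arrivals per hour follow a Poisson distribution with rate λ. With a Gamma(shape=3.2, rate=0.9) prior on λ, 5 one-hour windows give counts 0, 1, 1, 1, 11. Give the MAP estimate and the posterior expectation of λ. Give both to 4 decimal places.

MAP estimate = 2.7458, posterior expectation = 2.9153

Σ counts = 14. Posterior: Gamma(shape = 3.2+14 = 17.2, rate = 0.9+5 = 5.9).
Mode = (α−1)/β = 16.2/5.9 = 2.7458.
Mean = α/β = 17.2/5.9 = 2.9153.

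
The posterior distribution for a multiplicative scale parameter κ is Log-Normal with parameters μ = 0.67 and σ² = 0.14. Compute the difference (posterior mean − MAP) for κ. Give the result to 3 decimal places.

0.397

Mode = exp(μ − σ²) = exp(0.53) = 1.699.
Mean = exp(μ + σ²/2) = exp(0.740) = 2.096.
Difference = 2.096 − 1.699 = 0.397.
The mean is pulled above the mode by the posterior's right skew.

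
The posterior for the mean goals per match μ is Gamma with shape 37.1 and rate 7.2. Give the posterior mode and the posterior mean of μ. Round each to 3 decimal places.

Mode = (α−1)/β = 36.1/7.2 = 5.014.
Mean = α/β = 37.1/7.2 = 5.153.

posterior mode = 5.014, posterior mean = 5.153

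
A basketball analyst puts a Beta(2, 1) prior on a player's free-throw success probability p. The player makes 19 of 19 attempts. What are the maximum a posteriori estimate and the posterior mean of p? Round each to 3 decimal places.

p_MAP = 1.000, E[p|data] = 0.955

Posterior: Beta(2+19, 1+0) = Beta(21, 1).
Since β = 1 ≤ 1 and α > 1, the Beta density is monotone increasing on [0,1]; the mode is at 1.
Mean = 21/(21+1) = 0.955.
The mean is pulled below the mode by the posterior's left skew.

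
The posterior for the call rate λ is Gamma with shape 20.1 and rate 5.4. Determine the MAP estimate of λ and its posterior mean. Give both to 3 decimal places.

MAP = 3.537; posterior mean = 3.722

Mode = (α−1)/β = 19.1/5.4 = 3.537.
Mean = α/β = 20.1/5.4 = 3.722.
Right-skewed posterior ⇒ mode < mean.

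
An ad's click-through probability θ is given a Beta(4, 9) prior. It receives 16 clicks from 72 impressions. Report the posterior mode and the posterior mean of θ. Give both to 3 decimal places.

Posterior: Beta(4+16, 9+56) = Beta(20, 65).
Mode = (20−1)/(20+65−2) = 19/83 = 0.229.
Mean = 20/(20+65) = 20/85 = 0.235.
The posterior is right-skewed, so the mean exceeds the mode.

MAP = 0.229, posterior mean = 0.235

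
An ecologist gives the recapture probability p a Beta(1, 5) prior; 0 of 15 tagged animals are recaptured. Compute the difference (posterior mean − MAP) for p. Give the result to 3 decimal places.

0.048

Posterior: Beta(1+0, 5+15) = Beta(1, 20).
Since α = 1 ≤ 1 and β > 1, the Beta density is monotone decreasing on [0,1]; the mode is at 0.
Mean = 1/(1+20) = 0.048.
Difference = 0.048 − 0.000 = 0.048.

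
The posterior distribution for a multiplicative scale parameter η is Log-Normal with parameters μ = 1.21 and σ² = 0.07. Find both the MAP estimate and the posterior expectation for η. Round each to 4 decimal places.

MAP = 3.1268; posterior mean = 3.4729

Mode = exp(μ − σ²) = exp(1.14) = 3.1268.
Mean = exp(μ + σ²/2) = exp(1.245) = 3.4729.
Mean > mode: the posterior has a right tail.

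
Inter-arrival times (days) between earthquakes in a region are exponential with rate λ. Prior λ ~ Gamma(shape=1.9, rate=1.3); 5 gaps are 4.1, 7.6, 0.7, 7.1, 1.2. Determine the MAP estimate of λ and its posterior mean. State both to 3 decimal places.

Σ times = 20.7. Posterior: Gamma(shape = 1.9+5 = 6.9, rate = 1.3+20.7 = 22.0).
Mode = (α−1)/β = 5.9/22.0 = 0.268.
Mean = α/β = 6.9/22.0 = 0.314.

MAP = 0.268; posterior mean = 0.314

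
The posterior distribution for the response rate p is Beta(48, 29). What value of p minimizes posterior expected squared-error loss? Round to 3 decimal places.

0.623

Mode = (48−1)/(48+29−2) = 47/75 = 0.627.
Mean = 48/(48+29) = 48/77 = 0.623.
Squared-error loss ⇒ the optimal estimator is the posterior mean.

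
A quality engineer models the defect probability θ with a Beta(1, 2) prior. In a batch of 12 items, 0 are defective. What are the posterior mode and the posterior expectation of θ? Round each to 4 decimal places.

posterior mode = 0.0000, posterior expectation = 0.0667

Posterior: Beta(1+0, 2+12) = Beta(1, 14).
Since α = 1 ≤ 1 and β > 1, the Beta density is monotone decreasing on [0,1]; the mode is at 0.
Mean = 1/(1+14) = 0.0667.
The mean is pulled above the mode by the posterior's right skew.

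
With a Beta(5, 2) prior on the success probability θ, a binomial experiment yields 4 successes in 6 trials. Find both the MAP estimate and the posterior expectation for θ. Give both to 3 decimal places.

Posterior: Beta(5+4, 2+2) = Beta(9, 4).
Mode = (9−1)/(9+4−2) = 8/11 = 0.727.
Mean = 9/(9+4) = 9/13 = 0.692.

MAP = 0.727, posterior mean = 0.692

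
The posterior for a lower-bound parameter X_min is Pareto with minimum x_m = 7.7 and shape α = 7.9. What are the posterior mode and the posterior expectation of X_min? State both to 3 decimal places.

posterior mode = 7.700, posterior expectation = 8.816

The Pareto density is strictly decreasing on [x_m, ∞), so the mode is x_m = 7.700.
Mean = α·x_m/(α−1) = 7.9·7.7/6.9 = 8.816.
The posterior is right-skewed, so the mean exceeds the mode.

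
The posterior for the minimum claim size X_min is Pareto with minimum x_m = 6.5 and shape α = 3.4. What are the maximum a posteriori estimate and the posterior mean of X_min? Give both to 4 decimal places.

maximum a posteriori estimate = 6.5000, posterior mean = 9.2083

The Pareto density is strictly decreasing on [x_m, ∞), so the mode is x_m = 6.5000.
Mean = α·x_m/(α−1) = 3.4·6.5/2.4 = 9.2083.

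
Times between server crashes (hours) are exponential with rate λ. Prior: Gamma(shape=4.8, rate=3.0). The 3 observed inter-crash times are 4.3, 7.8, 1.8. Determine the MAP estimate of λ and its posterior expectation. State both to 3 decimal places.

λ_MAP = 0.402, E[λ|data] = 0.462

Σ times = 13.9. Posterior: Gamma(shape = 4.8+3 = 7.8, rate = 3.0+13.9 = 16.9).
Mode = (α−1)/β = 6.8/16.9 = 0.402.
Mean = α/β = 7.8/16.9 = 0.462.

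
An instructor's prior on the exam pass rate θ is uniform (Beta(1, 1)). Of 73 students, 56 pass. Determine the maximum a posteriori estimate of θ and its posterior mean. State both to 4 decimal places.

MAP: 0.7671. Posterior mean: 0.7600.

Posterior: Beta(1+56, 1+17) = Beta(57, 18).
Mode = (57−1)/(57+18−2) = 56/73 = 0.7671.
With a flat prior the MAP equals the MLE, 56/73.
Mean = 57/(57+18) = 57/75 = 0.7600.
The posterior is left-skewed, so the mode exceeds the mean.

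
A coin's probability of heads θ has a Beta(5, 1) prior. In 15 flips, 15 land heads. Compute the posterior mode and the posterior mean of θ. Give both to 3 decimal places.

posterior mode = 1.000, posterior mean = 0.952

Posterior: Beta(5+15, 1+0) = Beta(20, 1).
Since β = 1 ≤ 1 and α > 1, the Beta density is monotone increasing on [0,1]; the mode is at 1.
Mean = 20/(20+1) = 0.952.
The mean is pulled below the mode by the posterior's left skew.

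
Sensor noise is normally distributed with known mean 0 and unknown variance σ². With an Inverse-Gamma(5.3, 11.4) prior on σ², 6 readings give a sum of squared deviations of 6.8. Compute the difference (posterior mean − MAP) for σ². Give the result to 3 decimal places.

Posterior: Inverse-Gamma(shape = 5.3+6/2 = 8.3, scale = 11.4+6.8/2 = 14.8).
Mode = β/(α+1) = 14.8/9.3 = 1.591.
Mean = β/(α−1) = 14.8/7.3 = 2.027.
Difference = 2.027 − 1.591 = 0.436.

0.436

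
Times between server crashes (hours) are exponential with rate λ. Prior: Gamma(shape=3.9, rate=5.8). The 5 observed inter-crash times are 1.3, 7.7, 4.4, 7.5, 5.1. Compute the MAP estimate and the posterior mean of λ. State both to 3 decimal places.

Σ times = 26.0. Posterior: Gamma(shape = 3.9+5 = 8.9, rate = 5.8+26.0 = 31.8).
Mode = (α−1)/β = 7.9/31.8 = 0.248.
Mean = α/β = 8.9/31.8 = 0.280.
Right-skewed posterior ⇒ mode < mean.

MAP = 0.248; posterior mean = 0.280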